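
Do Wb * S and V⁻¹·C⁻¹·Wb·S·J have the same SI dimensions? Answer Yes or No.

Yes

Left side:
  Wb = kg·m²·s⁻²·A⁻¹.
  S = kg⁻¹·m⁻²·s³·A².
  Combining: Wb·S = (kg·m²·s⁻²·A⁻¹) · (kg⁻¹·m⁻²·s³·A²) = s·A.
Right side:
  V = W/A (potential = power per current),
      = kg·m²·s⁻³·A⁻¹.
  So V⁻¹ = kg⁻¹·m⁻²·s³·A.
  C = A·s = s·A (charge = current × time).
  So C⁻¹ = s⁻¹·A⁻¹.
  Wb = V·s (flux: a volt is a weber per second),
      = kg·m²·s⁻²·A⁻¹.
  S = 1/Ω (conductance is reciprocal resistance),
      = kg⁻¹·m⁻²·s³·A².
  J = N·m (work = force × distance),
      = kg·m²·s⁻².
  Combining: V⁻¹·C⁻¹·Wb·S·J = (kg⁻¹·m⁻²·s³·A) · (s⁻¹·A⁻¹) · (kg·m²·s⁻²·A⁻¹) · (kg⁻¹·m⁻²·s³·A²) · (kg·m²·s⁻²) = s·A.
Both reduce to s·A.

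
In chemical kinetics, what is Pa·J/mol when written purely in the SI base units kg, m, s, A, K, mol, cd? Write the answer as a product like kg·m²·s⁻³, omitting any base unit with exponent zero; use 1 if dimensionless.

Pa = N/m² (pressure = force per area),
    = kg·m⁻¹·s⁻².
J = N·m (work = force × distance),
    = kg·m²·s⁻².
Combining: mol⁻¹·Pa·J = mol⁻¹ · (kg·m⁻¹·s⁻²) · (kg·m²·s⁻²) = kg²·m·s⁻⁴·mol⁻¹.

kg²·m·s⁻⁴·mol⁻¹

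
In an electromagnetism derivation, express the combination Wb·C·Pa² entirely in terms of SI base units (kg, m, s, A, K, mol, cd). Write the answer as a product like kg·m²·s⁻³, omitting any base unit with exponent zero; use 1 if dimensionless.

Wb = kg·m²·s⁻²·A⁻¹.
C = s·A.
Pa = kg·m⁻¹·s⁻².
So Pa² = kg²·m⁻²·s⁻⁴.
Combining: Wb·C·Pa² = (kg·m²·s⁻²·A⁻¹) · (s·A) · (kg²·m⁻²·s⁻⁴) = kg³·s⁻⁵.

kg³·s⁻⁵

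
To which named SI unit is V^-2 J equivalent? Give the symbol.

V = W/A (potential = power per current),
    = kg·m²·s⁻³·A⁻¹.
So V⁻² = kg⁻²·m⁻⁴·s⁶·A².
J = N·m (work = force × distance),
    = kg·m²·s⁻².
Combining: V⁻²·J = (kg⁻²·m⁻⁴·s⁶·A²) · (kg·m²·s⁻²) = kg⁻¹·m⁻²·s⁴·A².
kg⁻¹·m⁻²·s⁴·A² is the base-SI form of the farad.

F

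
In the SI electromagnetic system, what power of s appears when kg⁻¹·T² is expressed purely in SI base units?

-4

T = Wb/m² (flux density = flux per area),
    = kg·s⁻²·A⁻¹.
So T² = kg²·s⁻⁴·A⁻².
Combining: kg⁻¹·T² = kg⁻¹ · (kg²·s⁻⁴·A⁻²) = kg·s⁻⁴·A⁻².
The exponent of s is -4.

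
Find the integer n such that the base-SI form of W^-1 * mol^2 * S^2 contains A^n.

W = kg·m²·s⁻³.
So W⁻¹ = kg⁻¹·m⁻²·s³.
S = kg⁻¹·m⁻²·s³·A².
So S² = kg⁻²·m⁻⁴·s⁶·A⁴.
Combining: W⁻¹·mol²·S² = (kg⁻¹·m⁻²·s³) · mol² · (kg⁻²·m⁻⁴·s⁶·A⁴) = kg⁻³·m⁻⁶·s⁹·A⁴·mol².
The exponent of A is 4.

4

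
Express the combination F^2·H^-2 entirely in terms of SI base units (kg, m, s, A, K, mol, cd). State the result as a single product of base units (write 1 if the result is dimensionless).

F = kg⁻¹·m⁻²·s⁴·A².
So F² = kg⁻²·m⁻⁴·s⁸·A⁴.
H = kg·m²·s⁻²·A⁻².
So H⁻² = kg⁻²·m⁻⁴·s⁴·A⁴.
Combining: F²·H⁻² = (kg⁻²·m⁻⁴·s⁸·A⁴) · (kg⁻²·m⁻⁴·s⁴·A⁴) = kg⁻⁴·m⁻⁸·s¹²·A⁸.

kg⁻⁴·m⁻⁸·s¹²·A⁸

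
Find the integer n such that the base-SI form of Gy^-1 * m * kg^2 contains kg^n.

Gy = m²·s⁻².
So Gy⁻¹ = m⁻²·s².
Combining: Gy⁻¹·m·kg² = (m⁻²·s²) · m · kg² = kg²·m⁻¹·s².
The exponent of kg is 2.

2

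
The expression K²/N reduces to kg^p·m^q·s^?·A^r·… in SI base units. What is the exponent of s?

2

N = kg·m/s² = kg·m·s⁻² (force = mass × acceleration).
So N⁻¹ = kg⁻¹·m⁻¹·s².
Combining: K²·N⁻¹ = K² · (kg⁻¹·m⁻¹·s²) = kg⁻¹·m⁻¹·s²·K².
The exponent of s is 2.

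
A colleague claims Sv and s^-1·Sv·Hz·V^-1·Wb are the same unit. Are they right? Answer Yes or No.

No

Left side:
  Sv = m²·s⁻².
Right side:
  Sv = J/kg (equivalent dose = energy per mass),
      = m²·s⁻².
  Hz = 1/s = s⁻¹ (frequency is cycles per second).
  V = W/A (potential = power per current),
      = kg·m²·s⁻³·A⁻¹.
  So V⁻¹ = kg⁻¹·m⁻²·s³·A.
  Wb = V·s (flux: a volt is a weber per second),
      = kg·m²·s⁻²·A⁻¹.
  Combining: s⁻¹·Sv·Hz·V⁻¹·Wb = s⁻¹ · (m²·s⁻²) · s⁻¹ · (kg⁻¹·m⁻²·s³·A) · (kg·m²·s⁻²·A⁻¹) = m²·s⁻³.
Left is m²·s⁻²; right is m²·s⁻³ — different.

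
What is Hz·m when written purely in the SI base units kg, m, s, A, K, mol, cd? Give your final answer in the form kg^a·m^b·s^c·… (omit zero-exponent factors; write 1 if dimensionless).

Hz = 1/s = s⁻¹ (frequency is cycles per second).
Combining: Hz·m = s⁻¹ · m = m·s⁻¹.

m·s⁻¹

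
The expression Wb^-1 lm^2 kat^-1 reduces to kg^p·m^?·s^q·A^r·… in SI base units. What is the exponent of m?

Wb = kg·m²·s⁻²·A⁻¹.
So Wb⁻¹ = kg⁻¹·m⁻²·s²·A.
lm = cd.
So lm² = cd².
kat = s⁻¹·mol.
So kat⁻¹ = s·mol⁻¹.
Combining: Wb⁻¹·lm²·kat⁻¹ = (kg⁻¹·m⁻²·s²·A) · cd² · (s·mol⁻¹) = kg⁻¹·m⁻²·s³·A·mol⁻¹·cd².
The exponent of m is -2.

-2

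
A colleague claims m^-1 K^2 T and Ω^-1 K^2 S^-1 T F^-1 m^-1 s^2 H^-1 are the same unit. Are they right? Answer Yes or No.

Left side:
  T = kg·s⁻²·A⁻¹.
  Combining: m⁻¹·K²·T = m⁻¹ · K² · (kg·s⁻²·A⁻¹) = kg·m⁻¹·s⁻²·A⁻¹·K².
Right side:
  Ω = kg·m²·s⁻³·A⁻².
  So Ω⁻¹ = kg⁻¹·m⁻²·s³·A².
  S = kg⁻¹·m⁻²·s³·A².
  So S⁻¹ = kg·m²·s⁻³·A⁻².
  T = kg·s⁻²·A⁻¹.
  F = kg⁻¹·m⁻²·s⁴·A².
  So F⁻¹ = kg·m²·s⁻⁴·A⁻².
  H = kg·m²·s⁻²·A⁻².
  So H⁻¹ = kg⁻¹·m⁻²·s²·A².
  Combining: Ω⁻¹·K²·S⁻¹·T·F⁻¹·m⁻¹·s²·H⁻¹ = (kg⁻¹·m⁻²·s³·A²) · K² · (kg·m²·s⁻³·A⁻²) · (kg·s⁻²·A⁻¹) · (kg·m²·s⁻⁴·A⁻²) · m⁻¹ · s² · (kg⁻¹·m⁻²·s²·A²) = kg·m⁻¹·s⁻²·A⁻¹·K².
Both reduce to kg·m⁻¹·s⁻²·A⁻¹·K².

Yes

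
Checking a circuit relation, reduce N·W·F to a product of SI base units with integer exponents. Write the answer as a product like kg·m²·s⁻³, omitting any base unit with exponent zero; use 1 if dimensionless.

N = kg·m/s² = kg·m·s⁻² (force = mass × acceleration).
W = J/s (power = energy per time),
    = kg·m²·s⁻³.
F = C/V (capacitance = charge per voltage),
    = A·s/(kg·m²·s⁻³·A⁻¹) (substituting C and V),
    = kg⁻¹·m⁻²·s⁴·A².
Combining: N·W·F = (kg·m·s⁻²) · (kg·m²·s⁻³) · (kg⁻¹·m⁻²·s⁴·A²) = kg·m·s⁻¹·A².

kg·m·s⁻¹·A²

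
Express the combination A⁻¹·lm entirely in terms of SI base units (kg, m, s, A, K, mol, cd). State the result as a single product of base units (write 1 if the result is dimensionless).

lm = cd·sr = cd (luminous flux; sr is dimensionless).
Combining: A⁻¹·lm = A⁻¹ · cd = A⁻¹·cd.

A⁻¹·cd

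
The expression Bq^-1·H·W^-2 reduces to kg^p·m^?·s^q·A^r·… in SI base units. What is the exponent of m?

Bq = 1/s = s⁻¹ (activity is decays per second).
So Bq⁻¹ = s.
H = Wb/A (inductance = flux per current),
    = kg·m²·s⁻²·A⁻².
W = J/s (power = energy per time),
    = kg·m²·s⁻³.
So W⁻² = kg⁻²·m⁻⁴·s⁶.
Combining: Bq⁻¹·H·W⁻² = s · (kg·m²·s⁻²·A⁻²) · (kg⁻²·m⁻⁴·s⁶) = kg⁻¹·m⁻²·s⁵·A⁻².
The exponent of m is -2.

-2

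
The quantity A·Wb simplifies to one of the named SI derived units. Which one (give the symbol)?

J

Wb = kg·m²·s⁻²·A⁻¹.
Combining: A·Wb = A · (kg·m²·s⁻²·A⁻¹) = kg·m²·s⁻².
kg·m²·s⁻² is the base-SI form of the joule.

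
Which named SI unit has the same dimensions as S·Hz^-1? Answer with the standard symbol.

F

S = 1/Ω (conductance is reciprocal resistance),
    = kg⁻¹·m⁻²·s³·A².
Hz = 1/s = s⁻¹ (frequency is cycles per second).
So Hz⁻¹ = s.
Combining: S·Hz⁻¹ = (kg⁻¹·m⁻²·s³·A²) · s = kg⁻¹·m⁻²·s⁴·A².
kg⁻¹·m⁻²·s⁴·A² is the base-SI form of the farad.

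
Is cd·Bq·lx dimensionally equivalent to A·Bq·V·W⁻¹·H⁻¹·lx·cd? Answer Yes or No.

No

Left side:
  Bq = 1/s = s⁻¹ (activity is decays per second).
  lx = lm/m² (illuminance = luminous flux per area),
      = m⁻²·cd.
  Combining: cd·Bq·lx = cd · s⁻¹ · (m⁻²·cd) = m⁻²·s⁻¹·cd².
Right side:
  Bq = 1/s = s⁻¹ (activity is decays per second).
  V = W/A (potential = power per current),
      = kg·m²·s⁻³·A⁻¹.
  W = J/s (power = energy per time),
      = kg·m²·s⁻³.
  So W⁻¹ = kg⁻¹·m⁻²·s³.
  H = Wb/A (inductance = flux per current),
      = kg·m²·s⁻²·A⁻².
  So H⁻¹ = kg⁻¹·m⁻²·s²·A².
  lx = lm/m² (illuminance = luminous flux per area),
      = m⁻²·cd.
  Combining: A·Bq·V·W⁻¹·H⁻¹·lx·cd = A · s⁻¹ · (kg·m²·s⁻³·A⁻¹) · (kg⁻¹·m⁻²·s³) · (kg⁻¹·m⁻²·s²·A²) · (m⁻²·cd) · cd = kg⁻¹·m⁻⁴·s·A²·cd².
Left is m⁻²·s⁻¹·cd²; right is kg⁻¹·m⁻⁴·s·A²·cd² — different.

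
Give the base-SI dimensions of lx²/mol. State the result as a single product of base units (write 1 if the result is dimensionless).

m⁻⁴·mol⁻¹·cd²

lx = m⁻²·cd.
So lx² = m⁻⁴·cd².
Combining: mol⁻¹·lx² = mol⁻¹ · (m⁻⁴·cd²) = m⁻⁴·mol⁻¹·cd².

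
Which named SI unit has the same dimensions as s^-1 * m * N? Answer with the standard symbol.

N = kg·m/s² = kg·m·s⁻² (force = mass × acceleration).
Combining: s⁻¹·m·N = s⁻¹ · m · (kg·m·s⁻²) = kg·m²·s⁻³.
kg·m²·s⁻³ is the base-SI form of the watt.

W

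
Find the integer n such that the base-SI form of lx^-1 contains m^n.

lx = lm/m² (illuminance = luminous flux per area),
    = m⁻²·cd.
So lx⁻¹ = m²·cd⁻¹.
The exponent of m is 2.

2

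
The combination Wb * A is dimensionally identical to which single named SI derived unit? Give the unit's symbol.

J

Wb = kg·m²·s⁻²·A⁻¹.
Combining: Wb·A = (kg·m²·s⁻²·A⁻¹) · A = kg·m²·s⁻².
kg·m²·s⁻² is the base-SI form of the joule.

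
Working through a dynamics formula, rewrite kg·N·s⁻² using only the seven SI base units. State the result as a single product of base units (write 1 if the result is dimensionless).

N = kg·m/s² = kg·m·s⁻² (force = mass × acceleration).
Combining: kg·N·s⁻² = kg · (kg·m·s⁻²) · s⁻² = kg²·m·s⁻⁴.

kg²·m·s⁻⁴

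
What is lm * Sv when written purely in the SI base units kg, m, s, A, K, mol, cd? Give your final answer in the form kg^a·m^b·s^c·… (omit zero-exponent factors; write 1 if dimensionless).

lm = cd·sr = cd (luminous flux; sr is dimensionless).
Sv = J/kg (equivalent dose = energy per mass),
    = m²·s⁻².
Combining: lm·Sv = cd · (m²·s⁻²) = m²·s⁻²·cd.

m²·s⁻²·cd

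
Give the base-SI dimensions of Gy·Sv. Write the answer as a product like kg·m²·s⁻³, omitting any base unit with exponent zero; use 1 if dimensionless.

m⁴·s⁻⁴

Gy = J/kg (absorbed dose = energy per mass),
    = m²·s⁻².
Sv = J/kg (equivalent dose = energy per mass),
    = m²·s⁻².
Combining: Gy·Sv = (m²·s⁻²) · (m²·s⁻²) = m⁴·s⁻⁴.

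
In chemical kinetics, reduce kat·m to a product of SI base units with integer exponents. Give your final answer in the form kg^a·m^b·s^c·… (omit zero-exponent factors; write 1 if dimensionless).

kat = mol/s = s⁻¹·mol (catalytic activity).
Combining: kat·m = (s⁻¹·mol) · m = m·s⁻¹·mol.

m·s⁻¹·mol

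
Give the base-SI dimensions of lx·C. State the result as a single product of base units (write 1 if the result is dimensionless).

m⁻²·s·A·cd

lx = m⁻²·cd.
C = s·A.
Combining: lx·C = (m⁻²·cd) · (s·A) = m⁻²·s·A·cd.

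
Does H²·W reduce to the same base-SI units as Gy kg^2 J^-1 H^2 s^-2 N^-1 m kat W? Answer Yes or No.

Left side:
  H = Wb/A (inductance = flux per current),
      = kg·m²·s⁻²·A⁻².
  So H² = kg²·m⁴·s⁻⁴·A⁻⁴.
  W = J/s (power = energy per time),
      = kg·m²·s⁻³.
  Combining: H²·W = (kg²·m⁴·s⁻⁴·A⁻⁴) · (kg·m²·s⁻³) = kg³·m⁶·s⁻⁷·A⁻⁴.
Right side:
  Gy = m²·s⁻².
  J = kg·m²·s⁻².
  So J⁻¹ = kg⁻¹·m⁻²·s².
  H = kg·m²·s⁻²·A⁻².
  So H² = kg²·m⁴·s⁻⁴·A⁻⁴.
  N = kg·m·s⁻².
  So N⁻¹ = kg⁻¹·m⁻¹·s².
  kat = s⁻¹·mol.
  W = kg·m²·s⁻³.
  Combining: Gy·kg²·J⁻¹·H²·s⁻²·N⁻¹·m·kat·W = (m²·s⁻²) · kg² · (kg⁻¹·m⁻²·s²) · (kg²·m⁴·s⁻⁴·A⁻⁴) · s⁻² · (kg⁻¹·m⁻¹·s²) · m · (s⁻¹·mol) · (kg·m²·s⁻³) = kg³·m⁶·s⁻⁸·A⁻⁴·mol.
Left is kg³·m⁶·s⁻⁷·A⁻⁴; right is kg³·m⁶·s⁻⁸·A⁻⁴·mol — different.

No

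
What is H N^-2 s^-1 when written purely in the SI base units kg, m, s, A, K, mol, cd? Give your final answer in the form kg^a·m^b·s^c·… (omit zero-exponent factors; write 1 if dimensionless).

kg⁻¹·s·A⁻²

H = Wb/A (inductance = flux per current),
    = kg·m²·s⁻²·A⁻².
N = kg·m/s² = kg·m·s⁻² (force = mass × acceleration).
So N⁻² = kg⁻²·m⁻²·s⁴.
Combining: H·N⁻²·s⁻¹ = (kg·m²·s⁻²·A⁻²) · (kg⁻²·m⁻²·s⁴) · s⁻¹ = kg⁻¹·s·A⁻².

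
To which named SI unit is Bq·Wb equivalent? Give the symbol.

Bq = 1/s = s⁻¹ (activity is decays per second).
Wb = V·s (flux: a volt is a weber per second),
    = kg·m²·s⁻²·A⁻¹.
Combining: Bq·Wb = s⁻¹ · (kg·m²·s⁻²·A⁻¹) = kg·m²·s⁻³·A⁻¹.
kg·m²·s⁻³·A⁻¹ is the base-SI form of the volt.

V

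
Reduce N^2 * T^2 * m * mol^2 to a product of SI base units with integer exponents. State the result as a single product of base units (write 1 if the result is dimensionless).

N = kg·m/s² = kg·m·s⁻² (force = mass × acceleration).
So N² = kg²·m²·s⁻⁴.
T = Wb/m² (flux density = flux per area),
    = kg·s⁻²·A⁻¹.
So T² = kg²·s⁻⁴·A⁻².
Combining: N²·T²·m·mol² = (kg²·m²·s⁻⁴) · (kg²·s⁻⁴·A⁻²) · m · mol² = kg⁴·m³·s⁻⁸·A⁻²·mol².

kg⁴·m³·s⁻⁸·A⁻²·mol²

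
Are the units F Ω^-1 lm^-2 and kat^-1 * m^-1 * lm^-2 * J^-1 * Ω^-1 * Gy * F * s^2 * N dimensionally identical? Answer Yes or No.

Left side:
  F = C/V (capacitance = charge per voltage),
      = A·s/(kg·m²·s⁻³·A⁻¹) (substituting C and V),
      = kg⁻¹·m⁻²·s⁴·A².
  Ω = V/A (resistance = voltage per current),
      = kg·m²·s⁻³·A⁻².
  So Ω⁻¹ = kg⁻¹·m⁻²·s³·A².
  lm = cd·sr = cd (luminous flux; sr is dimensionless).
  So lm⁻² = cd⁻².
  Combining: F·Ω⁻¹·lm⁻² = (kg⁻¹·m⁻²·s⁴·A²) · (kg⁻¹·m⁻²·s³·A²) · cd⁻² = kg⁻²·m⁻⁴·s⁷·A⁴·cd⁻².
Right side:
  kat = mol/s = s⁻¹·mol (catalytic activity).
  So kat⁻¹ = s·mol⁻¹.
  lm = cd·sr = cd (luminous flux; sr is dimensionless).
  So lm⁻² = cd⁻².
  J = N·m (work = force × distance),
      = kg·m²·s⁻².
  So J⁻¹ = kg⁻¹·m⁻²·s².
  Ω = V/A (resistance = voltage per current),
      = kg·m²·s⁻³·A⁻².
  So Ω⁻¹ = kg⁻¹·m⁻²·s³·A².
  Gy = J/kg (absorbed dose = energy per mass),
      = m²·s⁻².
  F = C/V (capacitance = charge per voltage),
      = A·s/(kg·m²·s⁻³·A⁻¹) (substituting C and V),
      = kg⁻¹·m⁻²·s⁴·A².
  N = kg·m/s² = kg·m·s⁻² (force = mass × acceleration).
  Combining: kat⁻¹·m⁻¹·lm⁻²·J⁻¹·Ω⁻¹·Gy·F·s²·N = (s·mol⁻¹) · m⁻¹ · cd⁻² · (kg⁻¹·m⁻²·s²) · (kg⁻¹·m⁻²·s³·A²) · (m²·s⁻²) · (kg⁻¹·m⁻²·s⁴·A²) · s² · (kg·m·s⁻²) = kg⁻²·m⁻⁴·s⁸·A⁴·mol⁻¹·cd⁻².
Left is kg⁻²·m⁻⁴·s⁷·A⁴·cd⁻²; right is kg⁻²·m⁻⁴·s⁸·A⁴·mol⁻¹·cd⁻² — different.

No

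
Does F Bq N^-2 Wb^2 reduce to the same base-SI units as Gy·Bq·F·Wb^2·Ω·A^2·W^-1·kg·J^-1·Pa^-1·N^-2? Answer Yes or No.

Left side:
  F = C/V (capacitance = charge per voltage),
      = A·s/(kg·m²·s⁻³·A⁻¹) (substituting C and V),
      = kg⁻¹·m⁻²·s⁴·A².
  Bq = 1/s = s⁻¹ (activity is decays per second).
  N = kg·m/s² = kg·m·s⁻² (force = mass × acceleration).
  So N⁻² = kg⁻²·m⁻²·s⁴.
  Wb = V·s (flux: a volt is a weber per second),
      = kg·m²·s⁻²·A⁻¹.
  So Wb² = kg²·m⁴·s⁻⁴·A⁻².
  Combining: F·Bq·N⁻²·Wb² = (kg⁻¹·m⁻²·s⁴·A²) · s⁻¹ · (kg⁻²·m⁻²·s⁴) · (kg²·m⁴·s⁻⁴·A⁻²) = kg⁻¹·s³.
Right side:
  Gy = m²·s⁻².
  Bq = s⁻¹.
  F = kg⁻¹·m⁻²·s⁴·A².
  Wb = kg·m²·s⁻²·A⁻¹.
  So Wb² = kg²·m⁴·s⁻⁴·A⁻².
  Ω = kg·m²·s⁻³·A⁻².
  W = kg·m²·s⁻³.
  So W⁻¹ = kg⁻¹·m⁻²·s³.
  J = kg·m²·s⁻².
  So J⁻¹ = kg⁻¹·m⁻²·s².
  Pa = kg·m⁻¹·s⁻².
  So Pa⁻¹ = kg⁻¹·m·s².
  N = kg·m·s⁻².
  So N⁻² = kg⁻²·m⁻²·s⁴.
  Combining: Gy·Bq·F·Wb²·Ω·A²·W⁻¹·kg·J⁻¹·Pa⁻¹·N⁻² = (m²·s⁻²) · s⁻¹ · (kg⁻¹·m⁻²·s⁴·A²) · (kg²·m⁴·s⁻⁴·A⁻²) · (kg·m²·s⁻³·A⁻²) · A² · (kg⁻¹·m⁻²·s³) · kg · (kg⁻¹·m⁻²·s²) · (kg⁻¹·m·s²) · (kg⁻²·m⁻²·s⁴) = kg⁻²·m·s⁵.
Left is kg⁻¹·s³; right is kg⁻²·m·s⁵ — different.

No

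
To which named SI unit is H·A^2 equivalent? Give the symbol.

H = kg·m²·s⁻²·A⁻².
Combining: H·A² = (kg·m²·s⁻²·A⁻²) · A² = kg·m²·s⁻².
kg·m²·s⁻² is the base-SI form of the joule.

J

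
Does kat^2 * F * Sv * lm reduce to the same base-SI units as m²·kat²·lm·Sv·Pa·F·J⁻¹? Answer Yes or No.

Left side:
  kat = s⁻¹·mol.
  So kat² = s⁻²·mol².
  F = kg⁻¹·m⁻²·s⁴·A².
  Sv = m²·s⁻².
  lm = cd.
  Combining: kat²·F·Sv·lm = (s⁻²·mol²) · (kg⁻¹·m⁻²·s⁴·A²) · (m²·s⁻²) · cd = kg⁻¹·A²·mol²·cd.
Right side:
  kat = s⁻¹·mol.
  So kat² = s⁻²·mol².
  lm = cd.
  Sv = m²·s⁻².
  Pa = kg·m⁻¹·s⁻².
  F = kg⁻¹·m⁻²·s⁴·A².
  J = kg·m²·s⁻².
  So J⁻¹ = kg⁻¹·m⁻²·s².
  Combining: m²·kat²·lm·Sv·Pa·F·J⁻¹ = m² · (s⁻²·mol²) · cd · (m²·s⁻²) · (kg·m⁻¹·s⁻²) · (kg⁻¹·m⁻²·s⁴·A²) · (kg⁻¹·m⁻²·s²) = kg⁻¹·m⁻¹·A²·mol²·cd.
Left is kg⁻¹·A²·mol²·cd; right is kg⁻¹·m⁻¹·A²·mol²·cd — different.

No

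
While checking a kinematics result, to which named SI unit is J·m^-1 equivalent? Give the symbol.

J = kg·m²·s⁻².
Combining: J·m⁻¹ = (kg·m²·s⁻²) · m⁻¹ = kg·m·s⁻².
kg·m·s⁻² is the base-SI form of the newton.

N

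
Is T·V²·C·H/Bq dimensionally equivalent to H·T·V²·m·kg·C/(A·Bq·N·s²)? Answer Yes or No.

Left side:
  T = Wb/m² (flux density = flux per area),
      = kg·s⁻²·A⁻¹.
  V = W/A (potential = power per current),
      = kg·m²·s⁻³·A⁻¹.
  So V² = kg²·m⁴·s⁻⁶·A⁻².
  C = A·s = s·A (charge = current × time).
  Bq = 1/s = s⁻¹ (activity is decays per second).
  So Bq⁻¹ = s.
  H = Wb/A (inductance = flux per current),
      = kg·m²·s⁻²·A⁻².
  Combining: T·V²·C·Bq⁻¹·H = (kg·s⁻²·A⁻¹) · (kg²·m⁴·s⁻⁶·A⁻²) · (s·A) · s · (kg·m²·s⁻²·A⁻²) = kg⁴·m⁶·s⁻⁸·A⁻⁴.
Right side:
  H = kg·m²·s⁻²·A⁻².
  Bq = s⁻¹.
  So Bq⁻¹ = s.
  N = kg·m·s⁻².
  So N⁻¹ = kg⁻¹·m⁻¹·s².
  T = kg·s⁻²·A⁻¹.
  V = kg·m²·s⁻³·A⁻¹.
  So V² = kg²·m⁴·s⁻⁶·A⁻².
  C = s·A.
  Combining: H·A⁻¹·Bq⁻¹·N⁻¹·T·V²·s⁻²·m·kg·C = (kg·m²·s⁻²·A⁻²) · A⁻¹ · s · (kg⁻¹·m⁻¹·s²) · (kg·s⁻²·A⁻¹) · (kg²·m⁴·s⁻⁶·A⁻²) · s⁻² · m · kg · (s·A) = kg⁴·m⁶·s⁻⁸·A⁻⁵.
Left is kg⁴·m⁶·s⁻⁸·A⁻⁴; right is kg⁴·m⁶·s⁻⁸·A⁻⁵ — different.

No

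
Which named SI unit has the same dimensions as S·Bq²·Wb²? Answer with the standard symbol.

W

S = 1/Ω (conductance is reciprocal resistance),
    = kg⁻¹·m⁻²·s³·A².
Bq = 1/s = s⁻¹ (activity is decays per second).
So Bq² = s⁻².
Wb = V·s (flux: a volt is a weber per second),
    = kg·m²·s⁻²·A⁻¹.
So Wb² = kg²·m⁴·s⁻⁴·A⁻².
Combining: S·Bq²·Wb² = (kg⁻¹·m⁻²·s³·A²) · s⁻² · (kg²·m⁴·s⁻⁴·A⁻²) = kg·m²·s⁻³.
kg·m²·s⁻³ is the base-SI form of the watt.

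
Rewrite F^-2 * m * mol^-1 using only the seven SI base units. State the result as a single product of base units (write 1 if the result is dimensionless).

F = C/V (capacitance = charge per voltage),
    = A·s/(kg·m²·s⁻³·A⁻¹) (substituting C and V),
    = kg⁻¹·m⁻²·s⁴·A².
So F⁻² = kg²·m⁴·s⁻⁸·A⁻⁴.
Combining: F⁻²·m·mol⁻¹ = (kg²·m⁴·s⁻⁸·A⁻⁴) · m · mol⁻¹ = kg²·m⁵·s⁻⁸·A⁻⁴·mol⁻¹.

kg²·m⁵·s⁻⁸·A⁻⁴·mol⁻¹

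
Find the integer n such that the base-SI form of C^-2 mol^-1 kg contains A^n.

-2

C = A·s = s·A (charge = current × time).
So C⁻² = s⁻²·A⁻².
Combining: C⁻²·mol⁻¹·kg = (s⁻²·A⁻²) · mol⁻¹ · kg = kg·s⁻²·A⁻²·mol⁻¹.
The exponent of A is -2.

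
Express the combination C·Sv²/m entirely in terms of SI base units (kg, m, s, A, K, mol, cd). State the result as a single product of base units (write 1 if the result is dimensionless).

m³·s⁻³·A

C = s·A.
Sv = m²·s⁻².
So Sv² = m⁴·s⁻⁴.
Combining: C·m⁻¹·Sv² = (s·A) · m⁻¹ · (m⁴·s⁻⁴) = m³·s⁻³·A.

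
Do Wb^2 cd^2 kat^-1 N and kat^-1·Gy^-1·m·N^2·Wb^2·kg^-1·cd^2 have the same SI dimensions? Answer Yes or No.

Yes

Left side:
  Wb = V·s (flux: a volt is a weber per second),
      = kg·m²·s⁻²·A⁻¹.
  So Wb² = kg²·m⁴·s⁻⁴·A⁻².
  kat = mol/s = s⁻¹·mol (catalytic activity).
  So kat⁻¹ = s·mol⁻¹.
  N = kg·m/s² = kg·m·s⁻² (force = mass × acceleration).
  Combining: Wb²·cd²·kat⁻¹·N = (kg²·m⁴·s⁻⁴·A⁻²) · cd² · (s·mol⁻¹) · (kg·m·s⁻²) = kg³·m⁵·s⁻⁵·A⁻²·mol⁻¹·cd².
Right side:
  kat = s⁻¹·mol.
  So kat⁻¹ = s·mol⁻¹.
  Gy = m²·s⁻².
  So Gy⁻¹ = m⁻²·s².
  N = kg·m·s⁻².
  So N² = kg²·m²·s⁻⁴.
  Wb = kg·m²·s⁻²·A⁻¹.
  So Wb² = kg²·m⁴·s⁻⁴·A⁻².
  Combining: kat⁻¹·Gy⁻¹·m·N²·Wb²·kg⁻¹·cd² = (s·mol⁻¹) · (m⁻²·s²) · m · (kg²·m²·s⁻⁴) · (kg²·m⁴·s⁻⁴·A⁻²) · kg⁻¹ · cd² = kg³·m⁵·s⁻⁵·A⁻²·mol⁻¹·cd².
Both reduce to kg³·m⁵·s⁻⁵·A⁻²·mol⁻¹·cd².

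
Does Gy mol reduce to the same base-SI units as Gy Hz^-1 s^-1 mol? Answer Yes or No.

Left side:
  Gy = m²·s⁻².
  Combining: Gy·mol = (m²·s⁻²) · mol = m²·s⁻²·mol.
Right side:
  Gy = m²·s⁻².
  Hz = s⁻¹.
  So Hz⁻¹ = s.
  Combining: Gy·Hz⁻¹·s⁻¹·mol = (m²·s⁻²) · s · s⁻¹ · mol = m²·s⁻²·mol.
Both reduce to m²·s⁻²·mol.

Yes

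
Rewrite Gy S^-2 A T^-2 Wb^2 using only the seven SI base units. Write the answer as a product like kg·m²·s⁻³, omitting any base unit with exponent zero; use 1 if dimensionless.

Gy = m²·s⁻².
S = kg⁻¹·m⁻²·s³·A².
So S⁻² = kg²·m⁴·s⁻⁶·A⁻⁴.
T = kg·s⁻²·A⁻¹.
So T⁻² = kg⁻²·s⁴·A².
Wb = kg·m²·s⁻²·A⁻¹.
So Wb² = kg²·m⁴·s⁻⁴·A⁻².
Combining: Gy·S⁻²·A·T⁻²·Wb² = (m²·s⁻²) · (kg²·m⁴·s⁻⁶·A⁻⁴) · A · (kg⁻²·s⁴·A²) · (kg²·m⁴·s⁻⁴·A⁻²) = kg²·m¹⁰·s⁻⁸·A⁻³.

kg²·m¹⁰·s⁻⁸·A⁻³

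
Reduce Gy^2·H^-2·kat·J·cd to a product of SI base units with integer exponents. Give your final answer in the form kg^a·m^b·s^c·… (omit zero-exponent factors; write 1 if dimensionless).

kg⁻¹·m²·s⁻³·A⁴·mol·cd

Gy = m²·s⁻².
So Gy² = m⁴·s⁻⁴.
H = kg·m²·s⁻²·A⁻².
So H⁻² = kg⁻²·m⁻⁴·s⁴·A⁴.
kat = s⁻¹·mol.
J = kg·m²·s⁻².
Combining: Gy²·H⁻²·kat·J·cd = (m⁴·s⁻⁴) · (kg⁻²·m⁻⁴·s⁴·A⁴) · (s⁻¹·mol) · (kg·m²·s⁻²) · cd = kg⁻¹·m²·s⁻³·A⁴·mol·cd.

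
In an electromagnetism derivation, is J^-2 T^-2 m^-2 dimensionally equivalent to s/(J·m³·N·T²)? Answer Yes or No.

Left side:
  J = N·m (work = force × distance),
      = kg·m²·s⁻².
  So J⁻² = kg⁻²·m⁻⁴·s⁴.
  T = Wb/m² (flux density = flux per area),
      = kg·s⁻²·A⁻¹.
  So T⁻² = kg⁻²·s⁴·A².
  Combining: J⁻²·T⁻²·m⁻² = (kg⁻²·m⁻⁴·s⁴) · (kg⁻²·s⁴·A²) · m⁻² = kg⁻⁴·m⁻⁶·s⁸·A².
Right side:
  J = N·m (work = force × distance),
      = kg·m²·s⁻².
  So J⁻¹ = kg⁻¹·m⁻²·s².
  N = kg·m/s² = kg·m·s⁻² (force = mass × acceleration).
  So N⁻¹ = kg⁻¹·m⁻¹·s².
  T = Wb/m² (flux density = flux per area),
      = kg·s⁻²·A⁻¹.
  So T⁻² = kg⁻²·s⁴·A².
  Combining: J⁻¹·s·m⁻³·N⁻¹·T⁻² = (kg⁻¹·m⁻²·s²) · s · m⁻³ · (kg⁻¹·m⁻¹·s²) · (kg⁻²·s⁴·A²) = kg⁻⁴·m⁻⁶·s⁹·A².
Left is kg⁻⁴·m⁻⁶·s⁸·A²; right is kg⁻⁴·m⁻⁶·s⁹·A² — different.

No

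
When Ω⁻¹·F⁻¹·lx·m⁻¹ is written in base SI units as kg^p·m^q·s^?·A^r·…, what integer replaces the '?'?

-1

Ω = V/A (resistance = voltage per current),
    = kg·m²·s⁻³·A⁻².
So Ω⁻¹ = kg⁻¹·m⁻²·s³·A².
F = C/V (capacitance = charge per voltage),
    = A·s/(kg·m²·s⁻³·A⁻¹) (substituting C and V),
    = kg⁻¹·m⁻²·s⁴·A².
So F⁻¹ = kg·m²·s⁻⁴·A⁻².
lx = lm/m² (illuminance = luminous flux per area),
    = m⁻²·cd.
Combining: Ω⁻¹·F⁻¹·lx·m⁻¹ = (kg⁻¹·m⁻²·s³·A²) · (kg·m²·s⁻⁴·A⁻²) · (m⁻²·cd) · m⁻¹ = m⁻³·s⁻¹·cd.
The exponent of s is -1.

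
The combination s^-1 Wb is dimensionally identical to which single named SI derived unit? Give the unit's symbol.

V

Wb = kg·m²·s⁻²·A⁻¹.
Combining: s⁻¹·Wb = s⁻¹ · (kg·m²·s⁻²·A⁻¹) = kg·m²·s⁻³·A⁻¹.
kg·m²·s⁻³·A⁻¹ is the base-SI form of the volt.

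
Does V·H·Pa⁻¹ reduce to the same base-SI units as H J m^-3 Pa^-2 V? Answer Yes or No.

Yes

Left side:
  V = W/A (potential = power per current),
      = kg·m²·s⁻³·A⁻¹.
  H = Wb/A (inductance = flux per current),
      = kg·m²·s⁻²·A⁻².
  Pa = N/m² (pressure = force per area),
      = kg·m⁻¹·s⁻².
  So Pa⁻¹ = kg⁻¹·m·s².
  Combining: V·H·Pa⁻¹ = (kg·m²·s⁻³·A⁻¹) · (kg·m²·s⁻²·A⁻²) · (kg⁻¹·m·s²) = kg·m⁵·s⁻³·A⁻³.
Right side:
  H = Wb/A (inductance = flux per current),
      = kg·m²·s⁻²·A⁻².
  J = N·m (work = force × distance),
      = kg·m²·s⁻².
  Pa = N/m² (pressure = force per area),
      = kg·m⁻¹·s⁻².
  So Pa⁻² = kg⁻²·m²·s⁴.
  V = W/A (potential = power per current),
      = kg·m²·s⁻³·A⁻¹.
  Combining: H·J·m⁻³·Pa⁻²·V = (kg·m²·s⁻²·A⁻²) · (kg·m²·s⁻²) · m⁻³ · (kg⁻²·m²·s⁴) · (kg·m²·s⁻³·A⁻¹) = kg·m⁵·s⁻³·A⁻³.
Both reduce to kg·m⁵·s⁻³·A⁻³.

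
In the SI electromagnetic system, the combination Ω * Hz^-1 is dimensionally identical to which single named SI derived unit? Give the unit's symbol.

H

Ω = kg·m²·s⁻³·A⁻².
Hz = s⁻¹.
So Hz⁻¹ = s.
Combining: Ω·Hz⁻¹ = (kg·m²·s⁻³·A⁻²) · s = kg·m²·s⁻²·A⁻².
kg·m²·s⁻²·A⁻² is the base-SI form of the henry.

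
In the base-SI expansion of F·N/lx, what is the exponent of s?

2

F = kg⁻¹·m⁻²·s⁴·A².
lx = m⁻²·cd.
So lx⁻¹ = m²·cd⁻¹.
N = kg·m·s⁻².
Combining: F·lx⁻¹·N = (kg⁻¹·m⁻²·s⁴·A²) · (m²·cd⁻¹) · (kg·m·s⁻²) = m·s²·A²·cd⁻¹.
The exponent of s is 2.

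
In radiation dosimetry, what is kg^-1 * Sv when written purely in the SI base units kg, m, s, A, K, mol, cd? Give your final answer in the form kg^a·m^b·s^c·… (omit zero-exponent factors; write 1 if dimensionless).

kg⁻¹·m²·s⁻²

Sv = J/kg (equivalent dose = energy per mass),
    = m²·s⁻².
Combining: kg⁻¹·Sv = kg⁻¹ · (m²·s⁻²) = kg⁻¹·m²·s⁻².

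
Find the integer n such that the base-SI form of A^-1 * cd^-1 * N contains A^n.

-1

N = kg·m·s⁻².
Combining: A⁻¹·cd⁻¹·N = A⁻¹ · cd⁻¹ · (kg·m·s⁻²) = kg·m·s⁻²·A⁻¹·cd⁻¹.
The exponent of A is -1.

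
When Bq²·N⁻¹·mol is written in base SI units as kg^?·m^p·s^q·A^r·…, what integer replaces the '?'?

-1

Bq = 1/s = s⁻¹ (activity is decays per second).
So Bq² = s⁻².
N = kg·m/s² = kg·m·s⁻² (force = mass × acceleration).
So N⁻¹ = kg⁻¹·m⁻¹·s².
Combining: Bq²·N⁻¹·mol = s⁻² · (kg⁻¹·m⁻¹·s²) · mol = kg⁻¹·m⁻¹·mol.
The exponent of kg is -1.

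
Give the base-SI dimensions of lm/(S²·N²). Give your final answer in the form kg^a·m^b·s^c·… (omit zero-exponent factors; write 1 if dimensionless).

S = kg⁻¹·m⁻²·s³·A².
So S⁻² = kg²·m⁴·s⁻⁶·A⁻⁴.
lm = cd.
N = kg·m·s⁻².
So N⁻² = kg⁻²·m⁻²·s⁴.
Combining: S⁻²·lm·N⁻² = (kg²·m⁴·s⁻⁶·A⁻⁴) · cd · (kg⁻²·m⁻²·s⁴) = m²·s⁻²·A⁻⁴·cd.

m²·s⁻²·A⁻⁴·cd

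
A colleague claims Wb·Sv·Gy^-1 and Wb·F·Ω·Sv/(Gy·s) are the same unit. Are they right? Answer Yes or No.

Yes

Left side:
  Wb = V·s (flux: a volt is a weber per second),
      = kg·m²·s⁻²·A⁻¹.
  Sv = J/kg (equivalent dose = energy per mass),
      = m²·s⁻².
  Gy = J/kg (absorbed dose = energy per mass),
      = m²·s⁻².
  So Gy⁻¹ = m⁻²·s².
  Combining: Wb·Sv·Gy⁻¹ = (kg·m²·s⁻²·A⁻¹) · (m²·s⁻²) · (m⁻²·s²) = kg·m²·s⁻²·A⁻¹.
Right side:
  Wb = V·s (flux: a volt is a weber per second),
      = kg·m²·s⁻²·A⁻¹.
  Gy = J/kg (absorbed dose = energy per mass),
      = m²·s⁻².
  So Gy⁻¹ = m⁻²·s².
  F = C/V (capacitance = charge per voltage),
      = A·s/(kg·m²·s⁻³·A⁻¹) (substituting C and V),
      = kg⁻¹·m⁻²·s⁴·A².
  Ω = V/A (resistance = voltage per current),
      = kg·m²·s⁻³·A⁻².
  Sv = J/kg (equivalent dose = energy per mass),
      = m²·s⁻².
  Combining: Wb·Gy⁻¹·s⁻¹·F·Ω·Sv = (kg·m²·s⁻²·A⁻¹) · (m⁻²·s²) · s⁻¹ · (kg⁻¹·m⁻²·s⁴·A²) · (kg·m²·s⁻³·A⁻²) · (m²·s⁻²) = kg·m²·s⁻²·A⁻¹.
Both reduce to kg·m²·s⁻²·A⁻¹.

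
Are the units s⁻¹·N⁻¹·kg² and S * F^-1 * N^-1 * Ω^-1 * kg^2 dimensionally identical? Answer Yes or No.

No

Left side:
  N = kg·m·s⁻².
  So N⁻¹ = kg⁻¹·m⁻¹·s².
  Combining: s⁻¹·N⁻¹·kg² = s⁻¹ · (kg⁻¹·m⁻¹·s²) · kg² = kg·m⁻¹·s.
Right side:
  S = kg⁻¹·m⁻²·s³·A².
  F = kg⁻¹·m⁻²·s⁴·A².
  So F⁻¹ = kg·m²·s⁻⁴·A⁻².
  N = kg·m·s⁻².
  So N⁻¹ = kg⁻¹·m⁻¹·s².
  Ω = kg·m²·s⁻³·A⁻².
  So Ω⁻¹ = kg⁻¹·m⁻²·s³·A².
  Combining: S·F⁻¹·N⁻¹·Ω⁻¹·kg² = (kg⁻¹·m⁻²·s³·A²) · (kg·m²·s⁻⁴·A⁻²) · (kg⁻¹·m⁻¹·s²) · (kg⁻¹·m⁻²·s³·A²) · kg² = m⁻³·s⁴·A².
Left is kg·m⁻¹·s; right is m⁻³·s⁴·A² — different.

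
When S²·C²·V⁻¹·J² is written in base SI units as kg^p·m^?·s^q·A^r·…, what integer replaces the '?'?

S = 1/Ω (conductance is reciprocal resistance),
    = kg⁻¹·m⁻²·s³·A².
So S² = kg⁻²·m⁻⁴·s⁶·A⁴.
C = A·s = s·A (charge = current × time).
So C² = s²·A².
V = W/A (potential = power per current),
    = kg·m²·s⁻³·A⁻¹.
So V⁻¹ = kg⁻¹·m⁻²·s³·A.
J = N·m (work = force × distance),
    = kg·m²·s⁻².
So J² = kg²·m⁴·s⁻⁴.
Combining: S²·C²·V⁻¹·J² = (kg⁻²·m⁻⁴·s⁶·A⁴) · (s²·A²) · (kg⁻¹·m⁻²·s³·A) · (kg²·m⁴·s⁻⁴) = kg⁻¹·m⁻²·s⁷·A⁷.
The exponent of m is -2.

-2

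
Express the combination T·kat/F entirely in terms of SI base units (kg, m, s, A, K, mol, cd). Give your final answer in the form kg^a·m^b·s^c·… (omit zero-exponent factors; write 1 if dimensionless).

kg²·m²·s⁻⁷·A⁻³·mol

F = C/V (capacitance = charge per voltage),
    = A·s/(kg·m²·s⁻³·A⁻¹) (substituting C and V),
    = kg⁻¹·m⁻²·s⁴·A².
So F⁻¹ = kg·m²·s⁻⁴·A⁻².
T = Wb/m² (flux density = flux per area),
    = kg·s⁻²·A⁻¹.
kat = mol/s = s⁻¹·mol (catalytic activity).
Combining: F⁻¹·T·kat = (kg·m²·s⁻⁴·A⁻²) · (kg·s⁻²·A⁻¹) · (s⁻¹·mol) = kg²·m²·s⁻⁷·A⁻³·mol.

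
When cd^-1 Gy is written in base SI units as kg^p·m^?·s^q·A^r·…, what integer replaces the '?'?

2

Gy = J/kg (absorbed dose = energy per mass),
    = m²·s⁻².
Combining: cd⁻¹·Gy = cd⁻¹ · (m²·s⁻²) = m²·s⁻²·cd⁻¹.
The exponent of m is 2.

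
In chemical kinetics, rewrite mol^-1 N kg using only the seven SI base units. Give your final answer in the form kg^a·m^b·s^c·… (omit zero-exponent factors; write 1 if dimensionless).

N = kg·m/s² = kg·m·s⁻² (force = mass × acceleration).
Combining: mol⁻¹·N·kg = mol⁻¹ · (kg·m·s⁻²) · kg = kg²·m·s⁻²·mol⁻¹.

kg²·m·s⁻²·mol⁻¹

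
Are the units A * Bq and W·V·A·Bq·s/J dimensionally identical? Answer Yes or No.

Left side:
  Bq = s⁻¹.
  Combining: A·Bq = A · s⁻¹ = s⁻¹·A.
Right side:
  W = J/s (power = energy per time),
      = kg·m²·s⁻³.
  J = N·m (work = force × distance),
      = kg·m²·s⁻².
  So J⁻¹ = kg⁻¹·m⁻²·s².
  V = W/A (potential = power per current),
      = kg·m²·s⁻³·A⁻¹.
  Bq = 1/s = s⁻¹ (activity is decays per second).
  Combining: W·J⁻¹·V·A·Bq·s = (kg·m²·s⁻³) · (kg⁻¹·m⁻²·s²) · (kg·m²·s⁻³·A⁻¹) · A · s⁻¹ · s = kg·m²·s⁻⁴.
Left is s⁻¹·A; right is kg·m²·s⁻⁴ — different.

No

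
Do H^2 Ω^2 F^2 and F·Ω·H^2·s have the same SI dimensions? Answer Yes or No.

Left side:
  H = kg·m²·s⁻²·A⁻².
  So H² = kg²·m⁴·s⁻⁴·A⁻⁴.
  Ω = kg·m²·s⁻³·A⁻².
  So Ω² = kg²·m⁴·s⁻⁶·A⁻⁴.
  F = kg⁻¹·m⁻²·s⁴·A².
  So F² = kg⁻²·m⁻⁴·s⁸·A⁴.
  Combining: H²·Ω²·F² = (kg²·m⁴·s⁻⁴·A⁻⁴) · (kg²·m⁴·s⁻⁶·A⁻⁴) · (kg⁻²·m⁻⁴·s⁸·A⁴) = kg²·m⁴·s⁻²·A⁻⁴.
Right side:
  F = C/V (capacitance = charge per voltage),
      = A·s/(kg·m²·s⁻³·A⁻¹) (substituting C and V),
      = kg⁻¹·m⁻²·s⁴·A².
  Ω = V/A (resistance = voltage per current),
      = kg·m²·s⁻³·A⁻².
  H = Wb/A (inductance = flux per current),
      = kg·m²·s⁻²·A⁻².
  So H² = kg²·m⁴·s⁻⁴·A⁻⁴.
  Combining: F·Ω·H²·s = (kg⁻¹·m⁻²·s⁴·A²) · (kg·m²·s⁻³·A⁻²) · (kg²·m⁴·s⁻⁴·A⁻⁴) · s = kg²·m⁴·s⁻²·A⁻⁴.
Both reduce to kg²·m⁴·s⁻²·A⁻⁴.

Yes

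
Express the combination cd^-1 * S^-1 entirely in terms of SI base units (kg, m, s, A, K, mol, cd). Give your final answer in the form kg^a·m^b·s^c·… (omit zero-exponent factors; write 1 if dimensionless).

S = kg⁻¹·m⁻²·s³·A².
So S⁻¹ = kg·m²·s⁻³·A⁻².
Combining: cd⁻¹·S⁻¹ = cd⁻¹ · (kg·m²·s⁻³·A⁻²) = kg·m²·s⁻³·A⁻²·cd⁻¹.

kg·m²·s⁻³·A⁻²·cd⁻¹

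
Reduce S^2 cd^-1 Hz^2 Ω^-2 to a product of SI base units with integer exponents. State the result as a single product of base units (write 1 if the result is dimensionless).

kg⁻⁴·m⁻⁸·s¹⁰·A⁸·cd⁻¹

S = 1/Ω (conductance is reciprocal resistance),
    = kg⁻¹·m⁻²·s³·A².
So S² = kg⁻²·m⁻⁴·s⁶·A⁴.
Hz = 1/s = s⁻¹ (frequency is cycles per second).
So Hz² = s⁻².
Ω = V/A (resistance = voltage per current),
    = kg·m²·s⁻³·A⁻².
So Ω⁻² = kg⁻²·m⁻⁴·s⁶·A⁴.
Combining: S²·cd⁻¹·Hz²·Ω⁻² = (kg⁻²·m⁻⁴·s⁶·A⁴) · cd⁻¹ · s⁻² · (kg⁻²·m⁻⁴·s⁶·A⁴) = kg⁻⁴·m⁻⁸·s¹⁰·A⁸·cd⁻¹.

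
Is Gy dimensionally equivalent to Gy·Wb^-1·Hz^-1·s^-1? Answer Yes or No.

Left side:
  Gy = J/kg (absorbed dose = energy per mass),
      = m²·s⁻².
Right side:
  Gy = J/kg (absorbed dose = energy per mass),
      = m²·s⁻².
  Wb = V·s (flux: a volt is a weber per second),
      = kg·m²·s⁻²·A⁻¹.
  So Wb⁻¹ = kg⁻¹·m⁻²·s²·A.
  Hz = 1/s = s⁻¹ (frequency is cycles per second).
  So Hz⁻¹ = s.
  Combining: Gy·Wb⁻¹·Hz⁻¹·s⁻¹ = (m²·s⁻²) · (kg⁻¹·m⁻²·s²·A) · s · s⁻¹ = kg⁻¹·A.
Left is m²·s⁻²; right is kg⁻¹·A — different.

No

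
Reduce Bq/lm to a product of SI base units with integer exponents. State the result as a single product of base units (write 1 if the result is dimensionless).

lm = cd·sr = cd (luminous flux; sr is dimensionless).
So lm⁻¹ = cd⁻¹.
Bq = 1/s = s⁻¹ (activity is decays per second).
Combining: lm⁻¹·Bq = cd⁻¹ · s⁻¹ = s⁻¹·cd⁻¹.

s⁻¹·cd⁻¹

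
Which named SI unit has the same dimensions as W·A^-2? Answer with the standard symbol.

W = J/s (power = energy per time),
    = kg·m²·s⁻³.
Combining: W·A⁻² = (kg·m²·s⁻³) · A⁻² = kg·m²·s⁻³·A⁻².
kg·m²·s⁻³·A⁻² is the base-SI form of the ohm.

Ω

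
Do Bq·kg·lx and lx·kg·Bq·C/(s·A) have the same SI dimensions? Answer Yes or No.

Left side:
  Bq = 1/s = s⁻¹ (activity is decays per second).
  lx = lm/m² (illuminance = luminous flux per area),
      = m⁻²·cd.
  Combining: Bq·kg·lx = s⁻¹ · kg · (m⁻²·cd) = kg·m⁻²·s⁻¹·cd.
Right side:
  lx = m⁻²·cd.
  Bq = s⁻¹.
  C = s·A.
  Combining: s⁻¹·lx·kg·A⁻¹·Bq·C = s⁻¹ · (m⁻²·cd) · kg · A⁻¹ · s⁻¹ · (s·A) = kg·m⁻²·s⁻¹·cd.
Both reduce to kg·m⁻²·s⁻¹·cd.

Yes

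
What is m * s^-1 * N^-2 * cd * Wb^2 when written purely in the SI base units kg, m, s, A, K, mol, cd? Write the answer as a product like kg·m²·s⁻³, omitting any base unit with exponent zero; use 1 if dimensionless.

m³·s⁻¹·A⁻²·cd

N = kg·m/s² = kg·m·s⁻² (force = mass × acceleration).
So N⁻² = kg⁻²·m⁻²·s⁴.
Wb = V·s (flux: a volt is a weber per second),
    = kg·m²·s⁻²·A⁻¹.
So Wb² = kg²·m⁴·s⁻⁴·A⁻².
Combining: m·s⁻¹·N⁻²·cd·Wb² = m · s⁻¹ · (kg⁻²·m⁻²·s⁴) · cd · (kg²·m⁴·s⁻⁴·A⁻²) = m³·s⁻¹·A⁻²·cd.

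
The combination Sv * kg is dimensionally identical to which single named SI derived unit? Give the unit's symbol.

J

Sv = J/kg (equivalent dose = energy per mass),
    = m²·s⁻².
Combining: Sv·kg = (m²·s⁻²) · kg = kg·m²·s⁻².
kg·m²·s⁻² is the base-SI form of the joule.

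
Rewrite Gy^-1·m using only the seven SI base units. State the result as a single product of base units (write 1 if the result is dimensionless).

Gy = J/kg (absorbed dose = energy per mass),
    = m²·s⁻².
So Gy⁻¹ = m⁻²·s².
Combining: Gy⁻¹·m = (m⁻²·s²) · m = m⁻¹·s².

m⁻¹·s²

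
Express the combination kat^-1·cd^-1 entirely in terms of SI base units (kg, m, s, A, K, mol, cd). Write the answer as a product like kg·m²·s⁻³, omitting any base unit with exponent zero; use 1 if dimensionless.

kat = s⁻¹·mol.
So kat⁻¹ = s·mol⁻¹.
Combining: kat⁻¹·cd⁻¹ = (s·mol⁻¹) · cd⁻¹ = s·mol⁻¹·cd⁻¹.

s·mol⁻¹·cd⁻¹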